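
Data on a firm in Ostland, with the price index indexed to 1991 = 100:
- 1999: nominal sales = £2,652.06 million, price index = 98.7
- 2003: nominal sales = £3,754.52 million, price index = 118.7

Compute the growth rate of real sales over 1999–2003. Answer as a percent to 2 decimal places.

Deflate each year: 1999 → 2652.06/0.987 = 2686.99; 2003 → 3754.52/1.187 = 3163.03.
So real sales changed by 3163.03/2686.99 − 1 = 0.1772, i.e. 17.72%.

17.72%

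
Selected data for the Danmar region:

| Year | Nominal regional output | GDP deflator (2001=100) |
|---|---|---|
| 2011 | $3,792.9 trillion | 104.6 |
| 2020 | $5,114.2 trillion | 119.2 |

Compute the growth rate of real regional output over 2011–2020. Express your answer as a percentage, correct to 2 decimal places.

Real regional output 2011 = 3792.9 / 1.046 = 3626.10.
Real regional output 2020 = 5114.2 / 1.192 = 4290.44.
Real growth = 4290.44 / 3626.10 − 1 = 0.1832.

18.32%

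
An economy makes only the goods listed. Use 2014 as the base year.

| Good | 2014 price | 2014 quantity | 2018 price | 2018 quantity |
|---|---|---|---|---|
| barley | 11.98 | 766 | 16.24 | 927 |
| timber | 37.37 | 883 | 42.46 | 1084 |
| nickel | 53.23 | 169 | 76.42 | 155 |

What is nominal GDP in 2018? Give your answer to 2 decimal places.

72926.22

Nominal GDP 2018 = Σ (p_2018 × q_2018) = 16.24·927 + 42.46·1084 + 76.42·155 = 72926.22.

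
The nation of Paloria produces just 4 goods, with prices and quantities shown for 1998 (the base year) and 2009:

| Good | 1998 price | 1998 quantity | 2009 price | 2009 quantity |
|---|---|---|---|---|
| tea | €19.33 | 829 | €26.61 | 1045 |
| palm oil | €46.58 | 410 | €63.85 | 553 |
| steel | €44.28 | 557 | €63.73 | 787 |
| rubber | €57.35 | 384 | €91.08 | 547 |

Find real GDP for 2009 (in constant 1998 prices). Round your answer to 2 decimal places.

Real GDP 2009 = Σ (p_1998 × q_2009) = 19.33·1045 + 46.58·553 + 44.28·787 + 57.35·547 = 112177.40.

€112177.40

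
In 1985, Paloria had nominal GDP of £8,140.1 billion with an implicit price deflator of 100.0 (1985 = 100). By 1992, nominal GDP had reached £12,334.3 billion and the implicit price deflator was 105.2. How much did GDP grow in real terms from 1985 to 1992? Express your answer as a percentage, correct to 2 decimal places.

44.04%

Real GDP 1985 = 8140.1 / 1.000 = 8140.10.
Real GDP 1992 = 12334.3 / 1.052 = 11724.62.
Real growth = 11724.62 / 8140.10 − 1 = 0.4404.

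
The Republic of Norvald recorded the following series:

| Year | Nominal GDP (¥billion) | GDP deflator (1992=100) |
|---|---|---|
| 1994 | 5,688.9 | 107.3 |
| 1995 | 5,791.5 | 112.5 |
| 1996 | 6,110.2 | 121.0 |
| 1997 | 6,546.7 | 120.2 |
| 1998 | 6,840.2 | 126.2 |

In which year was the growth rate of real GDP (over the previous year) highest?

1995: real = 5791.5/1.125 = 5148.00; growth vs 1994 (5301.86) = -2.90%.
1996: real = 6110.2/1.210 = 5049.75; growth vs 1995 (5148.00) = -1.91%.
1997: real = 6546.7/1.202 = 5446.51; growth vs 1996 (5049.75) = 7.86%.
1998: real = 6840.2/1.262 = 5420.13; growth vs 1997 (5446.51) = -0.48%.

1997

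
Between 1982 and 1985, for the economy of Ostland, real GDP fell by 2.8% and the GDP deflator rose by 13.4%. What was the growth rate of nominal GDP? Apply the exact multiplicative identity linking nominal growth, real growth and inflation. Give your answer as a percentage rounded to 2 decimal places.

10.22%

(1 + g_nom) = (1 + g_real)(1 + π) = 0.9720 × 1.1340 = 1.10225.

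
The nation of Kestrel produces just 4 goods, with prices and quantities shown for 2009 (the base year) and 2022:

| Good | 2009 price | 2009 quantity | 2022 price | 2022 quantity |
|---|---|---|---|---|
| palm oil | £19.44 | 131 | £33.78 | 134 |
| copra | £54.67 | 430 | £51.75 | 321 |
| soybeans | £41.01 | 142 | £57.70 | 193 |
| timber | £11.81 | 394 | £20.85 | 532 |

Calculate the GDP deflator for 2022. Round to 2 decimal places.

126.24

Nominal GDP 2022 = 33.78·134 + 51.75·321 + 57.70·193 + 20.85·532 = 43366.57.
Real GDP 2022 (at 2009 prices) = 19.44·134 + 54.67·321 + 41.01·193 + 11.81·532 = 34351.88.
Deflator = Nominal/Real × 100 = 43366.57/34351.88 × 100 = 126.242.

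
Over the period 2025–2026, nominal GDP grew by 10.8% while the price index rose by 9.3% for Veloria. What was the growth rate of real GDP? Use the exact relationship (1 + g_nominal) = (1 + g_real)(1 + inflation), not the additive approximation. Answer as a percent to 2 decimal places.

1.37%

(1 + g_nom) = (1 + g_real)(1 + π), so g_real = 1.1080 / 1.0930 − 1 = 0.01372.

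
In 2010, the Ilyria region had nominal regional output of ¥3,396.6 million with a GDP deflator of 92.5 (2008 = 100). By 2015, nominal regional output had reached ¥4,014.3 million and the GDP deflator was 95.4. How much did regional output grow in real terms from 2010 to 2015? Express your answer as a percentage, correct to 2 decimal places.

14.59%

Real regional output 2010 = 3396.6 / 0.925 = 3672.00.
Real regional output 2015 = 4014.3 / 0.954 = 4207.86.
Real growth = 4207.86 / 3672.00 − 1 = 0.1459.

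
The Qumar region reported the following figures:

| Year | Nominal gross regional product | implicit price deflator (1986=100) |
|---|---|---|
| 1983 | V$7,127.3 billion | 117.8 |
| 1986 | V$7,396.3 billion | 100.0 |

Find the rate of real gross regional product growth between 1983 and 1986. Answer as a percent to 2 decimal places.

Real gross regional product 1983 = 7127.3 / 1.178 = 6050.34.
Real gross regional product 1986 = 7396.3 / 1.000 = 7396.30.
Real growth = 7396.30 / 6050.34 − 1 = 0.2225.

22.25%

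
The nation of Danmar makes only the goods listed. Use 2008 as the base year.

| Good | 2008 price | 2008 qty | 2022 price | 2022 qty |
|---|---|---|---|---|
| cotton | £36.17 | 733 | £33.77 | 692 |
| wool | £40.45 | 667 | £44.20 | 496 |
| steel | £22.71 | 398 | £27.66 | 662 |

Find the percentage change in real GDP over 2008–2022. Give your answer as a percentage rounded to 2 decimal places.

Real GDP 2008 = Nominal GDP 2008 = 36.17·733 + 40.45·667 + 22.71·398 = 62531.34.
Real GDP 2022 (at 2008 prices) = 36.17·692 + 40.45·496 + 22.71·662 = 60126.86.
Real growth = 60126.86/62531.34 − 1 = -0.0385.

-3.85%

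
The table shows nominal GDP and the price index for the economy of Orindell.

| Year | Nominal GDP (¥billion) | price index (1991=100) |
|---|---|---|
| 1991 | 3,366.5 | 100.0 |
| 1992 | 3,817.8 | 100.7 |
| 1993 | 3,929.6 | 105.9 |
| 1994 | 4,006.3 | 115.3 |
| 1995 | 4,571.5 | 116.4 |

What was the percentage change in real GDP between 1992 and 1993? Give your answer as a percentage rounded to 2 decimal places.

Real GDP 1992 = 3817.8/1.007 = 3791.26.
Real GDP 1993 = 3929.6/1.059 = 3710.67.
Change = 3710.67/3791.26 − 1 = -0.0213.

-2.13%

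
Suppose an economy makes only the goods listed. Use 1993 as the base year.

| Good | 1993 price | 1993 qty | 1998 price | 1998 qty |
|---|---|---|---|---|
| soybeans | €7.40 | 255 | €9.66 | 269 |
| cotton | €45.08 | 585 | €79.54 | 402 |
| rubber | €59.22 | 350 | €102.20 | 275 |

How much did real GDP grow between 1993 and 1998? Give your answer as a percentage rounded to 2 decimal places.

-25.70%

Real GDP 1993 = Nominal GDP 1993 = 7.40·255 + 45.08·585 + 59.22·350 = 48985.80.
Real GDP 1998 (at 1993 prices) = 7.40·269 + 45.08·402 + 59.22·275 = 36398.26.
Real growth = 36398.26/48985.80 − 1 = -0.2570.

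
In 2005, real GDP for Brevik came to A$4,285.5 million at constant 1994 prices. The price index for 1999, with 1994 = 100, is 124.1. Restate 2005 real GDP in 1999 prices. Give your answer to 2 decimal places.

Real GDP in 1999 prices = Real GDP in 1994 prices × (P_1999/P_1994) = 4285.5 × 1.241 = 5318.31.

A$5,318.31 million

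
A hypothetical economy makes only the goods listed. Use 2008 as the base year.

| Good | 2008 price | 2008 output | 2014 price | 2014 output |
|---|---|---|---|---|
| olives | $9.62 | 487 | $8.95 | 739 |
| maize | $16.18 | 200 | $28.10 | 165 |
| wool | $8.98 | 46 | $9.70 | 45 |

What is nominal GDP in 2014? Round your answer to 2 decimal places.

Nominal GDP 2014 = Σ (p_2014 × q_2014) = 8.95·739 + 28.10·165 + 9.70·45 = 11687.05.

$11687.05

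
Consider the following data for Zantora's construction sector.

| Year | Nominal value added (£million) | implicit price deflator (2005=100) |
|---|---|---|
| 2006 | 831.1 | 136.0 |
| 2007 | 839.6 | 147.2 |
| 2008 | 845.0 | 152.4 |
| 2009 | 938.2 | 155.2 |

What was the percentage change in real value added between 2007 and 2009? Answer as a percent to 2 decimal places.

5.98%

Real value added 2007 = 839.6/1.472 = 570.38.
Real value added 2009 = 938.2/1.552 = 604.51.
Change = 604.51/570.38 − 1 = 0.0598.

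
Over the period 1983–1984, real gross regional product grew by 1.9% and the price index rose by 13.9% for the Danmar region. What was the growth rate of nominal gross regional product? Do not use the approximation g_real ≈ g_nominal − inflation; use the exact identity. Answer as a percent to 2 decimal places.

16.06%

(1 + g_nom) = (1 + g_real)(1 + π) = 1.0190 × 1.1390 = 1.16064.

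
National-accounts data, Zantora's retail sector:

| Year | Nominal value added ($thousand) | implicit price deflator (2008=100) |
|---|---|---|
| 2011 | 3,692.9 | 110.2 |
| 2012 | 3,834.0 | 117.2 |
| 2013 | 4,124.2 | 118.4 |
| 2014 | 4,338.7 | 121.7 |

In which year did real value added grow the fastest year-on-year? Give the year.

2013

2012: real = 3834.0/1.172 = 3271.33; growth vs 2011 (3351.09) = -2.38%.
2013: real = 4124.2/1.184 = 3483.28; growth vs 2012 (3271.33) = 6.48%.
2014: real = 4338.7/1.217 = 3565.08; growth vs 2013 (3483.28) = 2.35%.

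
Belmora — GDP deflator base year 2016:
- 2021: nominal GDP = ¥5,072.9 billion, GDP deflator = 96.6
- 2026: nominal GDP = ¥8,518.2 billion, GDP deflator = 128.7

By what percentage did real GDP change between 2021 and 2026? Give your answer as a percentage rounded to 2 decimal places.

Deflate each year: 2021 → 5072.9/0.966 = 5251.45; 2026 → 8518.2/1.287 = 6618.65.
So real GDP changed by 6618.65/5251.45 − 1 = 0.2603, i.e. 26.03%.

26.03%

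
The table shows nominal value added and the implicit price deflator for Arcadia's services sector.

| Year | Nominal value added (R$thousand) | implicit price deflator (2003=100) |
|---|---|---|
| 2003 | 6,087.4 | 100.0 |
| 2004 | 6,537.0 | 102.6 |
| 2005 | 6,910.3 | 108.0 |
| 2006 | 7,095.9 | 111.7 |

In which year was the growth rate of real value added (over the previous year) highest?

2004

2004: real = 6537.0/1.026 = 6371.35; growth vs 2003 (6087.40) = 4.66%.
2005: real = 6910.3/1.080 = 6398.43; growth vs 2004 (6371.35) = 0.43%.
2006: real = 7095.9/1.117 = 6352.64; growth vs 2005 (6398.43) = -0.72%.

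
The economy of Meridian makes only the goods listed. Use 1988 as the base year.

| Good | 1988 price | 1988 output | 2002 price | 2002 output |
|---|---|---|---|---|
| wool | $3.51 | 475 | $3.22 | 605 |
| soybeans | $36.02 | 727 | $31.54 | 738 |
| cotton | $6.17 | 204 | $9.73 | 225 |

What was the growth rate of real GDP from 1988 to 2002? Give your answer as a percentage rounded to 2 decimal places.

3.37%

Real GDP 1988 = Nominal GDP 1988 = 3.51·475 + 36.02·727 + 6.17·204 = 29112.47.
Real GDP 2002 (at 1988 prices) = 3.51·605 + 36.02·738 + 6.17·225 = 30094.56.
Real growth = 30094.56/29112.47 − 1 = 0.0337.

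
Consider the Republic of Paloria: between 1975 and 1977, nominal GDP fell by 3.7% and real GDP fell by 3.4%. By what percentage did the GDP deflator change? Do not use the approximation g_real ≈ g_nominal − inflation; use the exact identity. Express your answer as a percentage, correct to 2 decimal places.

-0.31%

(1 + g_nom) = (1 + g_real)(1 + π), so π = 0.9630 / 0.9660 − 1 = -0.00311.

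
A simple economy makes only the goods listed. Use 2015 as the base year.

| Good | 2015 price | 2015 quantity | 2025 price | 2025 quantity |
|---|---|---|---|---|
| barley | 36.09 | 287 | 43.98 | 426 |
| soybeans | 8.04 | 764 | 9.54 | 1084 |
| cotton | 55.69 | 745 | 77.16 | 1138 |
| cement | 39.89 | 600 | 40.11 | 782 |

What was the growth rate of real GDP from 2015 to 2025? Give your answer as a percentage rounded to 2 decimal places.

44.84%

Real GDP 2015 = Nominal GDP 2015 = 36.09·287 + 8.04·764 + 55.69·745 + 39.89·600 = 81923.44.
Real GDP 2025 (at 2015 prices) = 36.09·426 + 8.04·1084 + 55.69·1138 + 39.89·782 = 118658.90.
Real growth = 118658.90/81923.44 − 1 = 0.4484.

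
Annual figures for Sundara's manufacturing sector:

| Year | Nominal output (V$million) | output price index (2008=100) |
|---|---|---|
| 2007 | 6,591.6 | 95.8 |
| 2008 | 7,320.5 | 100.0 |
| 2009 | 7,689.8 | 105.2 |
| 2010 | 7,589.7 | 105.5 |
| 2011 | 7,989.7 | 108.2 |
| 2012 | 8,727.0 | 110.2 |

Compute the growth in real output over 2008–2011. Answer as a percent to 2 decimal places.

Real output 2008 = 7320.5/1.000 = 7320.50.
Real output 2011 = 7989.7/1.082 = 7384.20.
Change = 7384.20/7320.50 − 1 = 0.0087.

0.87%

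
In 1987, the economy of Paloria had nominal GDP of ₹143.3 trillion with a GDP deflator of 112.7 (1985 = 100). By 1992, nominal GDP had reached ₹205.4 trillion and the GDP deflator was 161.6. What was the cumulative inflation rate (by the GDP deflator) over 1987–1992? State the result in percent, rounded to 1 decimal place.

43.4%

Price-level change = 161.6 / 112.7 − 1 = 0.4339.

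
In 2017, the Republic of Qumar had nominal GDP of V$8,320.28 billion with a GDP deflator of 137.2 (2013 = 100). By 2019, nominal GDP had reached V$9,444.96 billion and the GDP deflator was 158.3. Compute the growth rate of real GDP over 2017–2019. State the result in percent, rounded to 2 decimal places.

Deflate each year: 2017 → 8320.28/1.372 = 6064.34; 2019 → 9444.96/1.583 = 5966.49.
So real GDP changed by 5966.49/6064.34 − 1 = -0.0161, i.e. -1.61%.

-1.61%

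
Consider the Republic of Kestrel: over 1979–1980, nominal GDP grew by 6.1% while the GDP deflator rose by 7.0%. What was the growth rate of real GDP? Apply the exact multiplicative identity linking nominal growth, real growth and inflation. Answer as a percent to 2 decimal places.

(1 + g_nom) = (1 + g_real)(1 + π), so g_real = 1.0610 / 1.0700 − 1 = -0.00841.

-0.84%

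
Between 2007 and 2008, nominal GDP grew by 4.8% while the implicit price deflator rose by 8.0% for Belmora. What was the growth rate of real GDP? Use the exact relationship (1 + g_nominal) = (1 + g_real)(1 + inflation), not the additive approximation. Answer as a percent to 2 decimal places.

-2.96%

(1 + g_nom) = (1 + g_real)(1 + π), so g_real = 1.0480 / 1.0800 − 1 = -0.02963.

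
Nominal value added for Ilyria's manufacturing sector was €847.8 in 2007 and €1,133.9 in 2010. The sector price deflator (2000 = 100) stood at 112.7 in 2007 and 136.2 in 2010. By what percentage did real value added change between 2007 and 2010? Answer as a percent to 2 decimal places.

Real value added 2007 = 847.8 / 1.127 = 752.26.
Real value added 2010 = 1133.9 / 1.362 = 832.53.
Real growth = 832.53 / 752.26 − 1 = 0.1067.

10.67%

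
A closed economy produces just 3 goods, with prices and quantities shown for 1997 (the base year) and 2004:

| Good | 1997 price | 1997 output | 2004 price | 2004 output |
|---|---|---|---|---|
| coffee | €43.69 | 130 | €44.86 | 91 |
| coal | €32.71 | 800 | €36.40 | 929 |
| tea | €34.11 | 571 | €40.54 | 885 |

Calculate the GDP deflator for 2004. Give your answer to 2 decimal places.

114.29

Nominal GDP 2004 = 44.86·91 + 36.40·929 + 40.54·885 = 73775.76.
Real GDP 2004 (at 1997 prices) = 43.69·91 + 32.71·929 + 34.11·885 = 64550.73.
Deflator = Nominal/Real × 100 = 73775.76/64550.73 × 100 = 114.291.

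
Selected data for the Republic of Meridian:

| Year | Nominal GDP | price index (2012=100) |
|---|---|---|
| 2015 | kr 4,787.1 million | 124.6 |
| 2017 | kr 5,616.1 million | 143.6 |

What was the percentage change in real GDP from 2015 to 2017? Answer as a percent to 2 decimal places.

1.79%

Deflate each year: 2015 → 4787.1/1.246 = 3841.97; 2017 → 5616.1/1.436 = 3910.93.
So real GDP changed by 3910.93/3841.97 − 1 = 0.0179, i.e. 1.79%.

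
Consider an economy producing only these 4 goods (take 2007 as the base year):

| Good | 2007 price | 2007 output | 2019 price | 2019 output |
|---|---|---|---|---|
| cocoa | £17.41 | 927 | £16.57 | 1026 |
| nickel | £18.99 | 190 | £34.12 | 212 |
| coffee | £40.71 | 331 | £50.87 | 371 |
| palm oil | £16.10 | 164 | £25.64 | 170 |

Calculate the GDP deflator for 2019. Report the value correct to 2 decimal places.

Nominal GDP 2019 = 16.57·1026 + 34.12·212 + 50.87·371 + 25.64·170 = 47465.83.
Real GDP 2019 (at 2007 prices) = 17.41·1026 + 18.99·212 + 40.71·371 + 16.10·170 = 39728.95.
Deflator = Nominal/Real × 100 = 47465.83/39728.95 × 100 = 119.474.

119.47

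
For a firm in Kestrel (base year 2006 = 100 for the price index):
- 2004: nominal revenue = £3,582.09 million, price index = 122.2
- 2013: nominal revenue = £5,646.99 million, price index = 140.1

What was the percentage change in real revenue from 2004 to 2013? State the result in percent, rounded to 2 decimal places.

37.50%

Real revenue 2004 = 3582.09 / 1.222 = 2931.33.
Real revenue 2013 = 5646.99 / 1.401 = 4030.69.
Real growth = 4030.69 / 2931.33 − 1 = 0.3750.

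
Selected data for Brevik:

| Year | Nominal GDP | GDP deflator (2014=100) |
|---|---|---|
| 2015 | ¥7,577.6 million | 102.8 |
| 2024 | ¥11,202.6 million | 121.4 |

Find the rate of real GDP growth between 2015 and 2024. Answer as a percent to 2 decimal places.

Deflate each year: 2015 → 7577.6/1.028 = 7371.21; 2024 → 11202.6/1.214 = 9227.84.
So real GDP changed by 9227.84/7371.21 − 1 = 0.2519, i.e. 25.19%.

25.19%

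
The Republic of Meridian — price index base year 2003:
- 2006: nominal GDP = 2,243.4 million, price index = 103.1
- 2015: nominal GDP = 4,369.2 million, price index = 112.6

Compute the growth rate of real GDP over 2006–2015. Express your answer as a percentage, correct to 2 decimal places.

78.33%

Deflate each year: 2006 → 2243.4/1.031 = 2175.95; 2015 → 4369.2/1.126 = 3880.28.
So real GDP changed by 3880.28/2175.95 − 1 = 0.7833, i.e. 78.33%.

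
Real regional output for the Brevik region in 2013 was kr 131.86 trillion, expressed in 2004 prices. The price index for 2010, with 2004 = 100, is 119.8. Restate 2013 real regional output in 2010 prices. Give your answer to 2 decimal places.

Real regional output in 2010 prices = Real regional output in 2004 prices × (P_2010/P_2004) = 131.86 × 1.198 = 157.97.

kr 157.97 trillion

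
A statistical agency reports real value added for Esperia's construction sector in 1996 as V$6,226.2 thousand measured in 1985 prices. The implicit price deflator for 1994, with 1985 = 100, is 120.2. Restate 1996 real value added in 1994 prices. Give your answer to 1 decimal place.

Real value added in 1994 prices = Real value added in 1985 prices × (P_1994/P_1985) = 6226.2 × 1.202 = 7483.89.

V$7,483.9 thousand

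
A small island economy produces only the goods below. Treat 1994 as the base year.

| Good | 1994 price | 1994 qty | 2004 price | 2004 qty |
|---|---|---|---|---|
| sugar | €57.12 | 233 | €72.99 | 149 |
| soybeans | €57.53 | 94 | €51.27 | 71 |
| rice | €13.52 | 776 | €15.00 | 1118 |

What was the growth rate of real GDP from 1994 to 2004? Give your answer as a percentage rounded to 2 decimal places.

-5.13%

Real GDP 1994 = Nominal GDP 1994 = 57.12·233 + 57.53·94 + 13.52·776 = 29208.30.
Real GDP 2004 (at 1994 prices) = 57.12·149 + 57.53·71 + 13.52·1118 = 27710.87.
Real growth = 27710.87/29208.30 − 1 = -0.0513.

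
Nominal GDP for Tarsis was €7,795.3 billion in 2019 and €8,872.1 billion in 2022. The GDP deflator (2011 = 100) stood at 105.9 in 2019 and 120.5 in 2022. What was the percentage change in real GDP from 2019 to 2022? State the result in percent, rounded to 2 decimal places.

0.02%

Real GDP 2019 = 7795.3 / 1.059 = 7361.00.
Real GDP 2022 = 8872.1 / 1.205 = 7362.74.
Real growth = 7362.74 / 7361.00 − 1 = 0.0002.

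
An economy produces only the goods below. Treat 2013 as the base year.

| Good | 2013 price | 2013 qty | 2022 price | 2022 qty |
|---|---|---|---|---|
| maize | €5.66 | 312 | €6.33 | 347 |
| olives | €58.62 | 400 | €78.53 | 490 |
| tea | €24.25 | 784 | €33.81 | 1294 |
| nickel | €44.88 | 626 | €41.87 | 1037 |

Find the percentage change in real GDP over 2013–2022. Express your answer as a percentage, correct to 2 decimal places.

Real GDP 2013 = Nominal GDP 2013 = 5.66·312 + 58.62·400 + 24.25·784 + 44.88·626 = 72320.80.
Real GDP 2022 (at 2013 prices) = 5.66·347 + 58.62·490 + 24.25·1294 + 44.88·1037 = 108607.88.
Real growth = 108607.88/72320.80 − 1 = 0.5018.

50.18%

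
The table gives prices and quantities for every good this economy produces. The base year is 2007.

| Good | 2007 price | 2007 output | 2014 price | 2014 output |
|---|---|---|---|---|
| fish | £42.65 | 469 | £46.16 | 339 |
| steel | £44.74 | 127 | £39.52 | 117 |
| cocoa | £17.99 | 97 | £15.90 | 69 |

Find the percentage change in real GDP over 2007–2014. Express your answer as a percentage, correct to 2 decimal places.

-23.68%

Real GDP 2007 = Nominal GDP 2007 = 42.65·469 + 44.74·127 + 17.99·97 = 27429.86.
Real GDP 2014 (at 2007 prices) = 42.65·339 + 44.74·117 + 17.99·69 = 20934.24.
Real growth = 20934.24/27429.86 − 1 = -0.2368.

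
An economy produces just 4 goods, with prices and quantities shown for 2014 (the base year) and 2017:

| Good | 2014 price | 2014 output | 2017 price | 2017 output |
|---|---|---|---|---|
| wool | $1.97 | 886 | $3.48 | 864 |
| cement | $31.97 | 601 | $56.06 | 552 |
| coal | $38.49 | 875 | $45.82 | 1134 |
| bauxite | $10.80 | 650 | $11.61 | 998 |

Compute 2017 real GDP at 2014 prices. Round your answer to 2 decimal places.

Real GDP 2017 = Σ (p_2014 × q_2017) = 1.97·864 + 31.97·552 + 38.49·1134 + 10.80·998 = 73775.58.

$73775.58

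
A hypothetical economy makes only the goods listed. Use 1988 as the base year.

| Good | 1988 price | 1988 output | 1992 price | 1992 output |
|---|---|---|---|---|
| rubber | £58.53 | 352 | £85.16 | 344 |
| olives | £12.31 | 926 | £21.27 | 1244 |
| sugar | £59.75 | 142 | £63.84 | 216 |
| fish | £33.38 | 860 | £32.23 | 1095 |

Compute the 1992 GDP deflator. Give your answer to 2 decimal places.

Nominal GDP 1992 = 85.16·344 + 21.27·1244 + 63.84·216 + 32.23·1095 = 104836.21.
Real GDP 1992 (at 1988 prices) = 58.53·344 + 12.31·1244 + 59.75·216 + 33.38·1095 = 84905.06.
Deflator = Nominal/Real × 100 = 104836.21/84905.06 × 100 = 123.475.

123.47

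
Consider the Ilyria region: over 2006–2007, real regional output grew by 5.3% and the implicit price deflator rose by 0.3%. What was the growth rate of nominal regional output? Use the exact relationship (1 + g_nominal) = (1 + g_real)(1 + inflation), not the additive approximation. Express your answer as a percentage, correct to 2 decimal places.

(1 + g_nom) = (1 + g_real)(1 + π) = 1.0530 × 1.0030 = 1.05616.

5.62%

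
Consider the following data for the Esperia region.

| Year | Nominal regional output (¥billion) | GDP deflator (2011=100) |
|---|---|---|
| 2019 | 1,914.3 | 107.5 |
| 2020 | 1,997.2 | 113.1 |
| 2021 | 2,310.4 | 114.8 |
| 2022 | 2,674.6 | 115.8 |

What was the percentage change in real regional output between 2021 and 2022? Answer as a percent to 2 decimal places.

14.76%

Real regional output 2021 = 2310.4/1.148 = 2012.54.
Real regional output 2022 = 2674.6/1.158 = 2309.67.
Change = 2309.67/2012.54 − 1 = 0.1476.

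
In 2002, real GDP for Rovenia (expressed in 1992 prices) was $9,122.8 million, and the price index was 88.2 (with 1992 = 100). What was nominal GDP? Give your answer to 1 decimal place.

Nominal GDP = Real × (price index/100) = 9122.8 × 0.882 = 8046.31.

$8,046.3 million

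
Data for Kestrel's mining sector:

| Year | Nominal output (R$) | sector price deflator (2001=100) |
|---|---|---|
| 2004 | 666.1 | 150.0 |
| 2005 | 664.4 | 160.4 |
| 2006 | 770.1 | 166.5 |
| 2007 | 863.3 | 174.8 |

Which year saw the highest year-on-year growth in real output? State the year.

2005: real = 664.4/1.604 = 414.21; growth vs 2004 (444.07) = -6.72%.
2006: real = 770.1/1.665 = 462.52; growth vs 2005 (414.21) = 11.66%.
2007: real = 863.3/1.748 = 493.88; growth vs 2006 (462.52) = 6.78%.

2006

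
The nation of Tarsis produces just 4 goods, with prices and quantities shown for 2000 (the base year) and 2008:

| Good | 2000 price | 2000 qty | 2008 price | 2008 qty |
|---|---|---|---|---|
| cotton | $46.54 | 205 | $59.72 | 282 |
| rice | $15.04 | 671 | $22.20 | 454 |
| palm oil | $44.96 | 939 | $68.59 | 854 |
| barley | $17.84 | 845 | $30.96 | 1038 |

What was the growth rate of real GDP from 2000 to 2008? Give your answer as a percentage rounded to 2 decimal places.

-0.08%

Real GDP 2000 = Nominal GDP 2000 = 46.54·205 + 15.04·671 + 44.96·939 + 17.84·845 = 76924.78.
Real GDP 2008 (at 2000 prices) = 46.54·282 + 15.04·454 + 44.96·854 + 17.84·1038 = 76866.20.
Real growth = 76866.20/76924.78 − 1 = -0.0008.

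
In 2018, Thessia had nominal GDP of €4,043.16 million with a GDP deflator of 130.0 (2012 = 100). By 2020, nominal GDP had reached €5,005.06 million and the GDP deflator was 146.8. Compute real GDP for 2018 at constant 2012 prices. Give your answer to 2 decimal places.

Real GDP = Nominal / (GDP deflator/100) = 4043.16 / 1.300 = 3110.12.

€3,110.12 million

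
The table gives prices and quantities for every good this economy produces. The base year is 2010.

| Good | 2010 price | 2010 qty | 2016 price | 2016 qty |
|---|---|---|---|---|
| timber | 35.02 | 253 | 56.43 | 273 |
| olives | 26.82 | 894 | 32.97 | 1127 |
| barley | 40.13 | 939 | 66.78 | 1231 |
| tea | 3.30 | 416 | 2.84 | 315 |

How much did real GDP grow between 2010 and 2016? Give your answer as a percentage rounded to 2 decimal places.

25.50%

Real GDP 2010 = Nominal GDP 2010 = 35.02·253 + 26.82·894 + 40.13·939 + 3.30·416 = 71892.01.
Real GDP 2016 (at 2010 prices) = 35.02·273 + 26.82·1127 + 40.13·1231 + 3.30·315 = 90226.13.
Real growth = 90226.13/71892.01 − 1 = 0.2550.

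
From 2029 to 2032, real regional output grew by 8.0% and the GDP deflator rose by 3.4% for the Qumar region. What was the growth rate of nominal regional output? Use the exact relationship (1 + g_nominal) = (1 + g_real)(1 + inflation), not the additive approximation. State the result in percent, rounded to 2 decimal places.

11.67%

(1 + g_nom) = (1 + g_real)(1 + π) = 1.0800 × 1.0340 = 1.11672.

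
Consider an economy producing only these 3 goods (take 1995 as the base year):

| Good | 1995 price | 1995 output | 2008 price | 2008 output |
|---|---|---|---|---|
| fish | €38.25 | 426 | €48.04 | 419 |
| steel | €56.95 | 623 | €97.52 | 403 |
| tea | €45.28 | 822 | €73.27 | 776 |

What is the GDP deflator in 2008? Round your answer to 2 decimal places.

156.90

Nominal GDP 2008 = 48.04·419 + 97.52·403 + 73.27·776 = 116286.84.
Real GDP 2008 (at 1995 prices) = 38.25·419 + 56.95·403 + 45.28·776 = 74114.88.
Deflator = Nominal/Real × 100 = 116286.84/74114.88 × 100 = 156.901.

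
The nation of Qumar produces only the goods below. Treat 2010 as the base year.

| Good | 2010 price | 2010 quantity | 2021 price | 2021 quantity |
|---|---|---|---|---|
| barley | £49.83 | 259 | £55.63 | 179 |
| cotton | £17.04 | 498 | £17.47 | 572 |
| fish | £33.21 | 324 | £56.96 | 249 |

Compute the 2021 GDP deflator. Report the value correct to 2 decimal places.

Nominal GDP 2021 = 55.63·179 + 17.47·572 + 56.96·249 = 34133.65.
Real GDP 2021 (at 2010 prices) = 49.83·179 + 17.04·572 + 33.21·249 = 26935.74.
Deflator = Nominal/Real × 100 = 34133.65/26935.74 × 100 = 126.723.

126.72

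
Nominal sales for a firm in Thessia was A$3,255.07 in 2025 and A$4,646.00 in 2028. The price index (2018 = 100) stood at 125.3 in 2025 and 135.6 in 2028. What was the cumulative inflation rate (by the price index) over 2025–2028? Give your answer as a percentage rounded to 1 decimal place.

8.2%

Price-level change = 135.6 / 125.3 − 1 = 0.0822.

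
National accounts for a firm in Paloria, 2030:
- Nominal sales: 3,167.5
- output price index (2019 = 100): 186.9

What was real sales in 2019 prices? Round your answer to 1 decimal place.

Real sales = Nominal / (output price index/100) = 3167.5 / 1.869 = 1694.76.

1,694.8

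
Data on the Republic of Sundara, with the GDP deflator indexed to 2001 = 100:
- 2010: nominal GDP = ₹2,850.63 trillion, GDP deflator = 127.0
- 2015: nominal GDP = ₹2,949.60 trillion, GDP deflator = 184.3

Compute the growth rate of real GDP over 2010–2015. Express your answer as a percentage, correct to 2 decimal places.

Real GDP 2010 = 2850.63 / 1.270 = 2244.59.
Real GDP 2015 = 2949.60 / 1.843 = 1600.43.
Real growth = 1600.43 / 2244.59 − 1 = -0.2870.

-28.70%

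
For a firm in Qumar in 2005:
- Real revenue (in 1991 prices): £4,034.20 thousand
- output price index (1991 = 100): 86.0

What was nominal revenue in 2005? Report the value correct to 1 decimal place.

Nominal revenue = Real × (output price index/100) = 4034.20 × 0.860 = 3469.41.

£3,469.4 thousand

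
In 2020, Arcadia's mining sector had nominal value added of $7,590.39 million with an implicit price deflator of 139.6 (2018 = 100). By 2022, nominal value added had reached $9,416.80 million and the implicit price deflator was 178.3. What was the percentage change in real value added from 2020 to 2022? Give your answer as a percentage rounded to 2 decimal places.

-2.87%

Deflate each year: 2020 → 7590.39/1.396 = 5437.24; 2022 → 9416.80/1.783 = 5281.44.
So real value added changed by 5281.44/5437.24 − 1 = -0.0287, i.e. -2.87%.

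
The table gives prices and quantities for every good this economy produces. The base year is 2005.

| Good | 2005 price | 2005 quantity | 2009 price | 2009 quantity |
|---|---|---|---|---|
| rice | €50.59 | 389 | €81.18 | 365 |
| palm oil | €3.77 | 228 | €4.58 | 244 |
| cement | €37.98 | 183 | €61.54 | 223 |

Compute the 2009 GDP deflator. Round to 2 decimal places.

159.66

Nominal GDP 2009 = 81.18·365 + 4.58·244 + 61.54·223 = 44471.64.
Real GDP 2009 (at 2005 prices) = 50.59·365 + 3.77·244 + 37.98·223 = 27854.77.
Deflator = Nominal/Real × 100 = 44471.64/27854.77 × 100 = 159.655.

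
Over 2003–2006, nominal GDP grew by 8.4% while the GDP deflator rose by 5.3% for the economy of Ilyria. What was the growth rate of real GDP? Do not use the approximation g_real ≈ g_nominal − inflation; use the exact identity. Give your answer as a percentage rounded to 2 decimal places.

2.94%

(1 + g_nom) = (1 + g_real)(1 + π), so g_real = 1.0840 / 1.0530 − 1 = 0.02944.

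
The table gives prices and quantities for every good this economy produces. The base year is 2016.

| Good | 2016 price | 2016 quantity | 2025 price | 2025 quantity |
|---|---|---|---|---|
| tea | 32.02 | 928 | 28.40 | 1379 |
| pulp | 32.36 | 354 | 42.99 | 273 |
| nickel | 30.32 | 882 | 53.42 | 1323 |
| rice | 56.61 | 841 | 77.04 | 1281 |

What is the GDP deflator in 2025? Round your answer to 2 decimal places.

132.99

Nominal GDP 2025 = 28.40·1379 + 42.99·273 + 53.42·1323 + 77.04·1281 = 220262.77.
Real GDP 2025 (at 2016 prices) = 32.02·1379 + 32.36·273 + 30.32·1323 + 56.61·1281 = 165620.63.
Deflator = Nominal/Real × 100 = 220262.77/165620.63 × 100 = 132.992.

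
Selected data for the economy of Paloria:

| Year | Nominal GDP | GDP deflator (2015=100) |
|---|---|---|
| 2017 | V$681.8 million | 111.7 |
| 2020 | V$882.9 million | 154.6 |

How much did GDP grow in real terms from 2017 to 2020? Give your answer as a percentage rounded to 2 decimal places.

-6.44%

Deflate each year: 2017 → 681.8/1.117 = 610.38; 2020 → 882.9/1.546 = 571.09.
So real GDP changed by 571.09/610.38 − 1 = -0.0644, i.e. -6.44%.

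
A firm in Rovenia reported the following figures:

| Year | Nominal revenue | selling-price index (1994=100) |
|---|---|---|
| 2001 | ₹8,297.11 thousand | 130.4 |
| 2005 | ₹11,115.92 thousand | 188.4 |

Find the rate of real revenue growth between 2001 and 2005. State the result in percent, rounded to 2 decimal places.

Deflate each year: 2001 → 8297.11/1.304 = 6362.81; 2005 → 11115.92/1.884 = 5900.17.
So real revenue changed by 5900.17/6362.81 − 1 = -0.0727, i.e. -7.27%.

-7.27%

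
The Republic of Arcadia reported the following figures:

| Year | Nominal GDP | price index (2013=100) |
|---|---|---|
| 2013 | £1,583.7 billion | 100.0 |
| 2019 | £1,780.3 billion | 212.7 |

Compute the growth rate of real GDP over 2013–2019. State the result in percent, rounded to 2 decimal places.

Deflate each year: 2013 → 1583.7/1.000 = 1583.70; 2019 → 1780.3/2.127 = 837.00.
So real GDP changed by 837.00/1583.70 − 1 = -0.4715, i.e. -47.15%.

-47.15%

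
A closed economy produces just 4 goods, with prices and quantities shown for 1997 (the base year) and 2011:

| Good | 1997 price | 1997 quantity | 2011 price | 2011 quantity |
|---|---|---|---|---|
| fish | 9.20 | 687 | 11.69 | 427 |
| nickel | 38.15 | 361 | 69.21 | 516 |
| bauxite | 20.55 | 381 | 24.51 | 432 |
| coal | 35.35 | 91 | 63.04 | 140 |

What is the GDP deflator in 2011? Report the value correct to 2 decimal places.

Nominal GDP 2011 = 11.69·427 + 69.21·516 + 24.51·432 + 63.04·140 = 60117.91.
Real GDP 2011 (at 1997 prices) = 9.20·427 + 38.15·516 + 20.55·432 + 35.35·140 = 37440.40.
Deflator = Nominal/Real × 100 = 60117.91/37440.40 × 100 = 160.570.

160.57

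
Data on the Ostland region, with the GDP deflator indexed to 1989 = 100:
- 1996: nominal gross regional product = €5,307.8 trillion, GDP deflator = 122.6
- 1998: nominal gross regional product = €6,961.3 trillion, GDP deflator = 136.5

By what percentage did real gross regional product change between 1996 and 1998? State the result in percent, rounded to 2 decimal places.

17.80%

Real gross regional product 1996 = 5307.8 / 1.226 = 4329.36.
Real gross regional product 1998 = 6961.3 / 1.365 = 5099.85.
Real growth = 5099.85 / 4329.36 − 1 = 0.1780.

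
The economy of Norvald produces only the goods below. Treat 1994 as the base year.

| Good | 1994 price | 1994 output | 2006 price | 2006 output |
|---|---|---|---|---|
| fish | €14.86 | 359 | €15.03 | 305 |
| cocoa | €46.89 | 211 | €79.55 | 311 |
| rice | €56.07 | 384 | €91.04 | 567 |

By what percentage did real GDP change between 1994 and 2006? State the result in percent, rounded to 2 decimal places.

38.49%

Real GDP 1994 = Nominal GDP 1994 = 14.86·359 + 46.89·211 + 56.07·384 = 36759.41.
Real GDP 2006 (at 1994 prices) = 14.86·305 + 46.89·311 + 56.07·567 = 50906.78.
Real growth = 50906.78/36759.41 − 1 = 0.3849.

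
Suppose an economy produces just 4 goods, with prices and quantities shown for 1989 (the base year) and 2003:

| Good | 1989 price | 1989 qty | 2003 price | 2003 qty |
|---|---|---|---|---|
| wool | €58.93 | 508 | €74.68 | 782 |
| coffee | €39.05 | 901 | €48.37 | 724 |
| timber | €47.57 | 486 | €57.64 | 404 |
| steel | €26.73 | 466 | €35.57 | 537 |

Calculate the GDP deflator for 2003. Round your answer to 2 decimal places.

Nominal GDP 2003 = 74.68·782 + 48.37·724 + 57.64·404 + 35.57·537 = 135807.29.
Real GDP 2003 (at 1989 prices) = 58.93·782 + 39.05·724 + 47.57·404 + 26.73·537 = 107927.75.
Deflator = Nominal/Real × 100 = 135807.29/107927.75 × 100 = 125.832.

125.83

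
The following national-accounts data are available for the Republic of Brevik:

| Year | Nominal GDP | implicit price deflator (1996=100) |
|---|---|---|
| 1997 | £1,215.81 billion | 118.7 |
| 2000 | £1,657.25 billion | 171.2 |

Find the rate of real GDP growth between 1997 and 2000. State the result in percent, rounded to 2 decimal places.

Deflate each year: 1997 → 1215.81/1.187 = 1024.27; 2000 → 1657.25/1.712 = 968.02.
So real GDP changed by 968.02/1024.27 − 1 = -0.0549, i.e. -5.49%.

-5.49%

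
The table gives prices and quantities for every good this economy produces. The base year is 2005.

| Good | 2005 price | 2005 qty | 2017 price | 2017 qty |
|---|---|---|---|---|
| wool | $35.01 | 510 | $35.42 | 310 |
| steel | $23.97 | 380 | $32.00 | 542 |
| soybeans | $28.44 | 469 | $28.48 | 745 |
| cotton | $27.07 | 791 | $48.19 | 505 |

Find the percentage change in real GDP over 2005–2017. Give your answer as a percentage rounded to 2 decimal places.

-4.88%

Real GDP 2005 = Nominal GDP 2005 = 35.01·510 + 23.97·380 + 28.44·469 + 27.07·791 = 61714.43.
Real GDP 2017 (at 2005 prices) = 35.01·310 + 23.97·542 + 28.44·745 + 27.07·505 = 58702.99.
Real growth = 58702.99/61714.43 − 1 = -0.0488.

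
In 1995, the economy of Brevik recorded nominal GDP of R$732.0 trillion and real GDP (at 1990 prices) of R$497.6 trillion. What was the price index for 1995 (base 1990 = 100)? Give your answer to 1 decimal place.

147.1

price index = (Nominal / Real) × 100 = 732.0 / 497.6 × 100 = 147.11.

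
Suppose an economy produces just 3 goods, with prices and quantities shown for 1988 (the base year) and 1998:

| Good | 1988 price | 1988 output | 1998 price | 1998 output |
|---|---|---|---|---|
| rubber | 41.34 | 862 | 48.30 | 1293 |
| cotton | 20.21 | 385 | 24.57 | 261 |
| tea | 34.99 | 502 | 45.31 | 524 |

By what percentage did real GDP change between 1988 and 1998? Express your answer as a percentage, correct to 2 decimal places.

Real GDP 1988 = Nominal GDP 1988 = 41.34·862 + 20.21·385 + 34.99·502 = 60980.91.
Real GDP 1998 (at 1988 prices) = 41.34·1293 + 20.21·261 + 34.99·524 = 77062.19.
Real growth = 77062.19/60980.91 − 1 = 0.2637.

26.37%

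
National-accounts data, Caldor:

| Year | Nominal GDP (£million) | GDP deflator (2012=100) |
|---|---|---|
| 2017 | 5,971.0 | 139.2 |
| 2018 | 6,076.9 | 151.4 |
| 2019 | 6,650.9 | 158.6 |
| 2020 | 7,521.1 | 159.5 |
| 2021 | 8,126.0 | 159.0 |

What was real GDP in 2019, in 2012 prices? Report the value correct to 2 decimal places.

Real GDP 2019 = 6650.9 / 1.586 = 4193.51.

£4,193.51 million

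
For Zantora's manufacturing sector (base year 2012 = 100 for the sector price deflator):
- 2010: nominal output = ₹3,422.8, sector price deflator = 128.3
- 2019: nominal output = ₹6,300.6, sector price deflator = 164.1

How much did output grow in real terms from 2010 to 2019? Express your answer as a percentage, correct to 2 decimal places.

Deflate each year: 2010 → 3422.8/1.283 = 2667.81; 2019 → 6300.6/1.641 = 3839.49.
So real output changed by 3839.49/2667.81 − 1 = 0.4392, i.e. 43.92%.

43.92%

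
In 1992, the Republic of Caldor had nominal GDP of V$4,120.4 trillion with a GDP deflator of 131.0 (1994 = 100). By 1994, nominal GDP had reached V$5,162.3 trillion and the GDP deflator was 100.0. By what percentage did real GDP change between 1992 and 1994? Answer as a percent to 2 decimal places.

64.13%

Deflate each year: 1992 → 4120.4/1.310 = 3145.34; 1994 → 5162.3/1.000 = 5162.30.
So real GDP changed by 5162.30/3145.34 − 1 = 0.6413, i.e. 64.13%.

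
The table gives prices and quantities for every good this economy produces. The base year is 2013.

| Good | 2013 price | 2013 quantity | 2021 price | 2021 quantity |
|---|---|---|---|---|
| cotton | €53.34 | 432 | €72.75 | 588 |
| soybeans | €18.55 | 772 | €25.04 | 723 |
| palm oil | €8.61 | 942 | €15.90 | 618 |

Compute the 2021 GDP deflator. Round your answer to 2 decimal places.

141.14

Nominal GDP 2021 = 72.75·588 + 25.04·723 + 15.90·618 = 70707.12.
Real GDP 2021 (at 2013 prices) = 53.34·588 + 18.55·723 + 8.61·618 = 50096.55.
Deflator = Nominal/Real × 100 = 70707.12/50096.55 × 100 = 141.142.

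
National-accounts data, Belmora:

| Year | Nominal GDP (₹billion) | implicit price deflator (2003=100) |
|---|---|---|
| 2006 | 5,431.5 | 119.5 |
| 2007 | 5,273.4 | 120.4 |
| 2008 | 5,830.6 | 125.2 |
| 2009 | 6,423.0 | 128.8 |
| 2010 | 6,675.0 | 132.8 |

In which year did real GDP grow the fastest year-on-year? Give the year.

2009

2007: real = 5273.4/1.204 = 4379.90; growth vs 2006 (4545.19) = -3.64%.
2008: real = 5830.6/1.252 = 4657.03; growth vs 2007 (4379.90) = 6.33%.
2009: real = 6423.0/1.288 = 4986.80; growth vs 2008 (4657.03) = 7.08%.
2010: real = 6675.0/1.328 = 5026.36; growth vs 2009 (4986.80) = 0.79%.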